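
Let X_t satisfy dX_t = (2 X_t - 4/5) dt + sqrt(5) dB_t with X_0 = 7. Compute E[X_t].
E[X_t] = 33*exp(2*t)/5 + 2/5

Taking expectations and using E[dB_t] = 0, the mean m(t) = E[X_t] satisfies the ODE m'(t) = a m(t) + b with m(0) = x_0. With a = 2, b = -4/5, x_0 = 7, the solution is
  m(t) = x_0 * exp(a t) + (b/a) * (exp(a t) - 1)
       = 7 * exp(2 t) + ((-4/5)/2) * (exp(2 t) - 1)
       = 33*exp(2*t)/5 + 2/5.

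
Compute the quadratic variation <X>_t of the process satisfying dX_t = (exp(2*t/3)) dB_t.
<X>_t = 3*exp(4*t/3)/4 - 3/4

For an Itô process dX_t = a(t) dt + b(t) dB_t, the quadratic variation is <X>_t = int_0^t b(s)^2 ds (the drift term does not contribute). Here b(s) = exp(2*s/3), so
  b(s)^2 = exp(4*s/3).
Integrating from 0 to t:
  <X>_t = int_0^t (exp(4*s/3)) ds = 3*exp(4*t/3)/4 - 3/4.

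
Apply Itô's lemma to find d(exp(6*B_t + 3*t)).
d(exp(6*B_t + 3*t)) = (21*exp(6*B_t + 3*t)) dt + (6*exp(6*B_t + 3*t)) dB_t

Itô's formula for f(t, x): d f(t, B_t) = (f_t + (1/2) f_xx) dt + f_x dB_t. Compute partials of f(t, x) = exp(3*t + 6*x):
  f_t(t,x)  = 3*exp(3*t + 6*x)
  f_x(t,x)  = 6*exp(3*t + 6*x)
  f_xx(t,x) = 36*exp(3*t + 6*x)
Assemble drift = f_t + (1/2) f_xx = 21*exp(3*t + 6*x) and diffusion = f_x = 6*exp(3*t + 6*x). Substituting x = B_t:
  d(exp(6*B_t + 3*t)) = (21*exp(6*B_t + 3*t)) dt + (6*exp(6*B_t + 3*t)) dB_t.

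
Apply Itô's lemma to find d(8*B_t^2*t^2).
d(8*B_t^2*t^2) = (8*t*(2*B_t^2 + t)) dt + (16*B_t*t^2) dB_t

Itô's formula for f(t, x): d f(t, B_t) = (f_t + (1/2) f_xx) dt + f_x dB_t. Compute partials of f(t, x) = 8*t^2*x^2:
  f_t(t,x)  = 16*t*x^2
  f_x(t,x)  = 16*t^2*x
  f_xx(t,x) = 16*t^2
Assemble drift = f_t + (1/2) f_xx = 8*t*(t + 2*x^2) and diffusion = f_x = 16*t^2*x. Substituting x = B_t:
  d(8*B_t^2*t^2) = (8*t*(2*B_t^2 + t)) dt + (16*B_t*t^2) dB_t.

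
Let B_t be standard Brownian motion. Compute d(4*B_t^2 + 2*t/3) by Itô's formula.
d(4*B_t^2 + 2*t/3) = (14/3) dt + (8*B_t) dB_t

Itô's formula for f(t, x): d f(t, B_t) = (f_t + (1/2) f_xx) dt + f_x dB_t. Compute partials of f(t, x) = 2*t/3 + 4*x^2:
  f_t(t,x)  = 2/3
  f_x(t,x)  = 8*x
  f_xx(t,x) = 8
Assemble drift = f_t + (1/2) f_xx = 14/3 and diffusion = f_x = 8*x. Substituting x = B_t:
  d(4*B_t^2 + 2*t/3) = (14/3) dt + (8*B_t) dB_t.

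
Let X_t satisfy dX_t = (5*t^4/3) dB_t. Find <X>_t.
<X>_t = 25*t^9/81

For an Itô process dX_t = a(t) dt + b(t) dB_t, the quadratic variation is <X>_t = int_0^t b(s)^2 ds (the drift term does not contribute). Here b(s) = 5*s^4/3, so
  b(s)^2 = 25*s^8/9.
Integrating from 0 to t:
  <X>_t = int_0^t (25*s^8/9) ds = 25*t^9/81.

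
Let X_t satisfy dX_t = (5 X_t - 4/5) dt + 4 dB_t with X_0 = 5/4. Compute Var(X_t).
Var(X_t) = 8*exp(10*t)/5 - 8/5

The variance V(t) = Var(X_t) satisfies V'(t) = 2 a V(t) + c^2 with V(0) = 0 (drift coefficient is linear in X, diffusion is constant). With a = 5, c = 4, the solution is
  V(t) = (c^2 / (2 a)) * (exp(2 a t) - 1)
       = (4^2 / (2*5)) * (exp(10 t) - 1)
       = 8*exp(10*t)/5 - 8/5.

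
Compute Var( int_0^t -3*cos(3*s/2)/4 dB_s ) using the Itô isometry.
Var = 9*t/32 + 3*sin(3*t)/32

The Itô integral of a deterministic integrand f(s) has mean 0 because each increment f(s) * (B_{s+ds} - B_s) has mean 0. By the Itô isometry:
  Var( int_0^t f(s) dB_s ) = E[ (int_0^t f(s) dB_s)^2 ] = int_0^t f(s)^2 ds.
Here f(s) = -3*cos(3*s/2)/4, so f(s)^2 = 9*cos(3*s/2)^2/16. Integrate:
  int_0^t (9*cos(3*s/2)^2/16) ds = 9*t/32 + 3*sin(3*t)/32.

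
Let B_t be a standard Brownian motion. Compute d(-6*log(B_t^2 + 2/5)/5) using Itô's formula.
d(-6*log(B_t^2 + 2/5)/5) = (6*(5*B_t^2 - 2)/(5*B_t^2 + 2)^2) dt + (-12*B_t/(5*B_t^2 + 2)) dB_t

Itô's formula for f(B_t) gives d f(B_t) = f'(B_t) dB_t + (1/2) f''(B_t) dt. Compute derivatives of f(x) = -6*log(x^2 + 2/5)/5:
  f'(x)  = -12*x/(5*x^2 + 2)
  f''(x) = 12*(5*x^2 - 2)/(5*x^2 + 2)^2
Substitute x = B_t and multiply the f'' term by 1/2:
  drift     = (1/2) * (12*(5*x^2 - 2)/(5*x^2 + 2)^2) evaluated at B_t = 6*(5*B_t^2 - 2)/(5*B_t^2 + 2)^2
  diffusion = (-12*x/(5*x^2 + 2)) evaluated at B_t = -12*B_t/(5*B_t^2 + 2)
Therefore d(-6*log(B_t^2 + 2/5)/5) = (6*(5*B_t^2 - 2)/(5*B_t^2 + 2)^2) dt + (-12*B_t/(5*B_t^2 + 2)) dB_t.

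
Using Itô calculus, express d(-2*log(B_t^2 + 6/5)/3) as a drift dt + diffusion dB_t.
d(-2*log(B_t^2 + 6/5)/3) = (10*(5*B_t^2 - 6)/(3*(5*B_t^2 + 6)^2)) dt + (-20*B_t/(15*B_t^2 + 18)) dB_t

Itô's formula for f(B_t) gives d f(B_t) = f'(B_t) dB_t + (1/2) f''(B_t) dt. Compute derivatives of f(x) = -2*log(x^2 + 6/5)/3:
  f'(x)  = -20*x/(15*x^2 + 18)
  f''(x) = 20*(5*x^2 - 6)/(3*(5*x^2 + 6)^2)
Substitute x = B_t and multiply the f'' term by 1/2:
  drift     = (1/2) * (20*(5*x^2 - 6)/(3*(5*x^2 + 6)^2)) evaluated at B_t = 10*(5*B_t^2 - 6)/(3*(5*B_t^2 + 6)^2)
  diffusion = (-20*x/(15*x^2 + 18)) evaluated at B_t = -20*B_t/(15*B_t^2 + 18)
Therefore d(-2*log(B_t^2 + 6/5)/3) = (10*(5*B_t^2 - 6)/(3*(5*B_t^2 + 6)^2)) dt + (-20*B_t/(15*B_t^2 + 18)) dB_t.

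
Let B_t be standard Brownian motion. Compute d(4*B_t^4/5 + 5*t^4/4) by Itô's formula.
d(4*B_t^4/5 + 5*t^4/4) = (24*B_t^2/5 + 5*t^3) dt + (16*B_t^3/5) dB_t

Itô's formula for f(t, x): d f(t, B_t) = (f_t + (1/2) f_xx) dt + f_x dB_t. Compute partials of f(t, x) = 5*t^4/4 + 4*x^4/5:
  f_t(t,x)  = 5*t^3
  f_x(t,x)  = 16*x^3/5
  f_xx(t,x) = 48*x^2/5
Assemble drift = f_t + (1/2) f_xx = 5*t^3 + 24*x^2/5 and diffusion = f_x = 16*x^3/5. Substituting x = B_t:
  d(4*B_t^4/5 + 5*t^4/4) = (24*B_t^2/5 + 5*t^3) dt + (16*B_t^3/5) dB_t.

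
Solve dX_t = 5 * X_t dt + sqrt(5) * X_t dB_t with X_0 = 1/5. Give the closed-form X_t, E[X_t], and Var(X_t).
X_t = 1/5 * exp((5/2) t + (sqrt(5)) B_t); E[X_t] = exp(5*t)/5; Var(X_t) = (exp(5*t) - 1)*exp(10*t)/25

For GBM dX = mu X dt + sigma X dB with X_0 = x_0, apply Itô to Y = log X: dY = (mu - sigma^2/2) dt + sigma dB, so Y_t = log(x_0) + (mu - sigma^2/2) t + sigma B_t and hence X_t = x_0 * exp((mu - sigma^2/2) t + sigma B_t).
With mu = 5, sigma = sqrt(5), x_0 = 1/5, this gives:
  X_t = 1/5 * exp((5/2) * t + (sqrt(5)) * B_t).
Since sigma*B_t ~ Normal(0, sigma^2 t), E[exp(sigma*B_t)] = exp(sigma^2 t / 2); so E[X_t] = x_0 * exp((mu - sigma^2/2) t) * exp(sigma^2 t / 2) = x_0 * exp(mu t) = exp(5*t)/5.
Var(X_t) = E[X_t^2] - (E[X_t])^2 = x_0^2 * exp(2 mu t) * (exp(sigma^2 t) - 1) = (exp(5*t) - 1)*exp(10*t)/25.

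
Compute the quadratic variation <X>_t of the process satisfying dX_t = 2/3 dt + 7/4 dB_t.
<X>_t = 49*t/16

For an Itô process dX_t = a(t) dt + b(t) dB_t, the quadratic variation is <X>_t = int_0^t b(s)^2 ds (the drift term does not contribute). Here b(s) = 7/4, so
  b(s)^2 = 49/16.
Integrating from 0 to t:
  <X>_t = int_0^t (49/16) ds = 49*t/16.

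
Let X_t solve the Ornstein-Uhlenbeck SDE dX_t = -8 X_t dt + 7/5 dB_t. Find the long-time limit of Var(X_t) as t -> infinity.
lim Var(X_t) = 49/400

The OU SDE dX = -theta X dt + sigma dB admits the integrating factor exp(theta t): d(exp(theta t) X_t) = sigma exp(theta t) dB_t. Integrating from 0 to t gives X_t = x_0 * exp(-theta t) + sigma * int_0^t exp(-theta (t-s)) dB_s for any initial x_0. The Itô integral has variance (by the Itô isometry) sigma^2 * int_0^t exp(-2 theta (t - s)) ds = sigma^2 * (1 - exp(-2 theta t)) / (2 theta), independent of x_0.
With theta = 8, sigma = 7/5:
  Var(X_t) = (7/5)^2 * (1 - exp(-2*8 t)) / (2 * 8) = 49/400 - 49*exp(-16*t)/400.
As t -> infinity, exp(-2*8 t) -> 0, so the stationary variance is sigma^2 / (2 theta) = 49/400.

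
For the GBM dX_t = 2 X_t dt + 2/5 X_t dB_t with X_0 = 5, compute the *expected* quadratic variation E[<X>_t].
E[<X>_t] = 25*exp(104*t/25)/26 - 25/26

<X>_t = int_0^t ((2/5) * X_s)^2 ds. Taking expectation inside the integral: E[<X>_t] = (2/5)^2 * int_0^t E[X_s^2] ds. For GBM, E[X_s^2] = x_0^2 * exp((2 mu + sigma^2) s). Integrating:
  E[<X>_t] = (2/5)^2 * 5^2 * (exp((2*2 + (2/5)^2) t) - 1) / (2*2 + (2/5)^2)
           = (2/5)^2 * 5^2 * (exp((104/25) t) - 1) / (104/25) = 25*exp(104*t/25)/26 - 25/26.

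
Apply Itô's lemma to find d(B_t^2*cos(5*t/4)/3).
d(B_t^2*cos(5*t/4)/3) = (-5*B_t^2*sin(5*t/4)/12 + cos(5*t/4)/3) dt + (2*B_t*cos(5*t/4)/3) dB_t

Itô's formula for f(t, x): d f(t, B_t) = (f_t + (1/2) f_xx) dt + f_x dB_t. Compute partials of f(t, x) = x^2*cos(5*t/4)/3:
  f_t(t,x)  = -5*x^2*sin(5*t/4)/12
  f_x(t,x)  = 2*x*cos(5*t/4)/3
  f_xx(t,x) = 2*cos(5*t/4)/3
Assemble drift = f_t + (1/2) f_xx = -5*x^2*sin(5*t/4)/12 + cos(5*t/4)/3 and diffusion = f_x = 2*x*cos(5*t/4)/3. Substituting x = B_t:
  d(B_t^2*cos(5*t/4)/3) = (-5*B_t^2*sin(5*t/4)/12 + cos(5*t/4)/3) dt + (2*B_t*cos(5*t/4)/3) dB_t.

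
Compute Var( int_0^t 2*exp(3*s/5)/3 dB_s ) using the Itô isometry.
Var = 10*exp(6*t/5)/27 - 10/27

The Itô integral of a deterministic integrand f(s) has mean 0 because each increment f(s) * (B_{s+ds} - B_s) has mean 0. By the Itô isometry:
  Var( int_0^t f(s) dB_s ) = E[ (int_0^t f(s) dB_s)^2 ] = int_0^t f(s)^2 ds.
Here f(s) = 2*exp(3*s/5)/3, so f(s)^2 = 4*exp(6*s/5)/9. Integrate:
  int_0^t (4*exp(6*s/5)/9) ds = 10*exp(6*t/5)/27 - 10/27.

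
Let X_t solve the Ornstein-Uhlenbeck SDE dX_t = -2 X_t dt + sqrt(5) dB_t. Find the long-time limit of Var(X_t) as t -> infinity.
lim Var(X_t) = 5/4

The OU SDE dX = -theta X dt + sigma dB admits the integrating factor exp(theta t): d(exp(theta t) X_t) = sigma exp(theta t) dB_t. Integrating from 0 to t gives X_t = x_0 * exp(-theta t) + sigma * int_0^t exp(-theta (t-s)) dB_s for any initial x_0. The Itô integral has variance (by the Itô isometry) sigma^2 * int_0^t exp(-2 theta (t - s)) ds = sigma^2 * (1 - exp(-2 theta t)) / (2 theta), independent of x_0.
With theta = 2, sigma = sqrt(5):
  Var(X_t) = (sqrt(5))^2 * (1 - exp(-2*2 t)) / (2 * 2) = 5/4 - 5*exp(-4*t)/4.
As t -> infinity, exp(-2*2 t) -> 0, so the stationary variance is sigma^2 / (2 theta) = 5/4.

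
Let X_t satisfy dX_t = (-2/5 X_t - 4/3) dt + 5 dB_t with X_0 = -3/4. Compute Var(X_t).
Var(X_t) = 125/4 - 125*exp(-4*t/5)/4

The variance V(t) = Var(X_t) satisfies V'(t) = 2 a V(t) + c^2 with V(0) = 0 (drift coefficient is linear in X, diffusion is constant). With a = -2/5, c = 5, the solution is
  V(t) = (c^2 / (2 a)) * (exp(2 a t) - 1)
       = (5^2 / (2*(-2/5))) * (exp((-4/5) t) - 1)
       = 125/4 - 125*exp(-4*t/5)/4.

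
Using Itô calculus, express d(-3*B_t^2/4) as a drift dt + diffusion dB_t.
d(-3*B_t^2/4) = (-3/4) dt + (-3*B_t/2) dB_t

Itô's formula for f(B_t) gives d f(B_t) = f'(B_t) dB_t + (1/2) f''(B_t) dt. Compute derivatives of f(x) = -3*x^2/4:
  f'(x)  = -3*x/2
  f''(x) = -3/2
Substitute x = B_t and multiply the f'' term by 1/2:
  drift     = (1/2) * (-3/2) evaluated at B_t = -3/4
  diffusion = (-3*x/2) evaluated at B_t = -3*B_t/2
Therefore d(-3*B_t^2/4) = (-3/4) dt + (-3*B_t/2) dB_t.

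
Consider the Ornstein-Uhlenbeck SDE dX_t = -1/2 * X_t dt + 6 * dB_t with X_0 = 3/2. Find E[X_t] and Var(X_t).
E[X_t] = 3*exp(-t/2)/2; Var(X_t) = 36 - 36*exp(-t)

The OU SDE dX = -theta X dt + sigma dB admits the integrating factor exp(theta t): d(exp(theta t) X_t) = sigma exp(theta t) dB_t. Integrating from 0 to t:
  X_t = x_0 * exp(-theta t) + sigma * int_0^t exp(-theta (t-s)) dB_s.
The Itô integral has mean 0 and (by the Itô isometry) variance sigma^2 * int_0^t exp(-2 theta (t - s)) ds = sigma^2 * (1 - exp(-2 theta t)) / (2 theta).
With theta = 1/2, sigma = 6, x_0 = 3/2:
  E[X_t] = 3/2 * exp(-1/2 t) = 3*exp(-t/2)/2
  Var(X_t) = (6)^2 * (1 - exp(-2*1/2 t)) / (2 * 1/2) = 36 - 36*exp(-t).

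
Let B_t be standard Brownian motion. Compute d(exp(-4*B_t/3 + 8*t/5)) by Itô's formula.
d(exp(-4*B_t/3 + 8*t/5)) = (112*exp(-4*B_t/3 + 8*t/5)/45) dt + (-4*exp(-4*B_t/3 + 8*t/5)/3) dB_t

Itô's formula for f(t, x): d f(t, B_t) = (f_t + (1/2) f_xx) dt + f_x dB_t. Compute partials of f(t, x) = exp(8*t/5 - 4*x/3):
  f_t(t,x)  = 8*exp(8*t/5 - 4*x/3)/5
  f_x(t,x)  = -4*exp(8*t/5 - 4*x/3)/3
  f_xx(t,x) = 16*exp(8*t/5 - 4*x/3)/9
Assemble drift = f_t + (1/2) f_xx = 112*exp(8*t/5 - 4*x/3)/45 and diffusion = f_x = -4*exp(8*t/5 - 4*x/3)/3. Substituting x = B_t:
  d(exp(-4*B_t/3 + 8*t/5)) = (112*exp(-4*B_t/3 + 8*t/5)/45) dt + (-4*exp(-4*B_t/3 + 8*t/5)/3) dB_t.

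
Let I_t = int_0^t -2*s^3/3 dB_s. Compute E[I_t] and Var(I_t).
E[I_t] = 0; Var(I_t) = 4*t^7/63

The Itô integral of a deterministic integrand f(s) has mean 0 because each increment f(s) * (B_{s+ds} - B_s) has mean 0. By the Itô isometry:
  Var( int_0^t f(s) dB_s ) = E[ (int_0^t f(s) dB_s)^2 ] = int_0^t f(s)^2 ds.
Here f(s) = -2*s^3/3, so f(s)^2 = 4*s^6/9. Integrate:
  int_0^t (4*s^6/9) ds = 4*t^7/63.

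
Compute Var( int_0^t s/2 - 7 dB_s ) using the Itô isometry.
Var = t*(t^2 - 42*t + 588)/12

The Itô integral of a deterministic integrand f(s) has mean 0 because each increment f(s) * (B_{s+ds} - B_s) has mean 0. By the Itô isometry:
  Var( int_0^t f(s) dB_s ) = E[ (int_0^t f(s) dB_s)^2 ] = int_0^t f(s)^2 ds.
Here f(s) = s/2 - 7, so f(s)^2 = (s - 14)^2/4. Integrate:
  int_0^t ((s - 14)^2/4) ds = t*(t^2 - 42*t + 588)/12.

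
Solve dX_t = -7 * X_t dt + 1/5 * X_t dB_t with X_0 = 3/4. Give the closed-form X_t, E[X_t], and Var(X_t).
X_t = 3/4 * exp((-351/50) t + (1/5) B_t); E[X_t] = 3*exp(-7*t)/4; Var(X_t) = (9*exp(t/25) - 9)*exp(-14*t)/16

For GBM dX = mu X dt + sigma X dB with X_0 = x_0, apply Itô to Y = log X: dY = (mu - sigma^2/2) dt + sigma dB, so Y_t = log(x_0) + (mu - sigma^2/2) t + sigma B_t and hence X_t = x_0 * exp((mu - sigma^2/2) t + sigma B_t).
With mu = -7, sigma = 1/5, x_0 = 3/4, this gives:
  X_t = 3/4 * exp((-351/50) * t + (1/5) * B_t).
Since sigma*B_t ~ Normal(0, sigma^2 t), E[exp(sigma*B_t)] = exp(sigma^2 t / 2); so E[X_t] = x_0 * exp((mu - sigma^2/2) t) * exp(sigma^2 t / 2) = x_0 * exp(mu t) = 3*exp(-7*t)/4.
Var(X_t) = E[X_t^2] - (E[X_t])^2 = x_0^2 * exp(2 mu t) * (exp(sigma^2 t) - 1) = (9*exp(t/25) - 9)*exp(-14*t)/16.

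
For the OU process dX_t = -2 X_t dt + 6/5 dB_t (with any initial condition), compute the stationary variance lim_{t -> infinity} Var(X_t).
lim Var(X_t) = 9/25

The OU SDE dX = -theta X dt + sigma dB admits the integrating factor exp(theta t): d(exp(theta t) X_t) = sigma exp(theta t) dB_t. Integrating from 0 to t gives X_t = x_0 * exp(-theta t) + sigma * int_0^t exp(-theta (t-s)) dB_s for any initial x_0. The Itô integral has variance (by the Itô isometry) sigma^2 * int_0^t exp(-2 theta (t - s)) ds = sigma^2 * (1 - exp(-2 theta t)) / (2 theta), independent of x_0.
With theta = 2, sigma = 6/5:
  Var(X_t) = (6/5)^2 * (1 - exp(-2*2 t)) / (2 * 2) = 9/25 - 9*exp(-4*t)/25.
As t -> infinity, exp(-2*2 t) -> 0, so the stationary variance is sigma^2 / (2 theta) = 9/25.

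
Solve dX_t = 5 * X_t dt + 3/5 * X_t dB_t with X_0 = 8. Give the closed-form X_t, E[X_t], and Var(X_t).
X_t = 8 * exp((241/50) t + (3/5) B_t); E[X_t] = 8*exp(5*t); Var(X_t) = 64*(exp(9*t/25) - 1)*exp(10*t)

For GBM dX = mu X dt + sigma X dB with X_0 = x_0, apply Itô to Y = log X: dY = (mu - sigma^2/2) dt + sigma dB, so Y_t = log(x_0) + (mu - sigma^2/2) t + sigma B_t and hence X_t = x_0 * exp((mu - sigma^2/2) t + sigma B_t).
With mu = 5, sigma = 3/5, x_0 = 8, this gives:
  X_t = 8 * exp((241/50) * t + (3/5) * B_t).
Since sigma*B_t ~ Normal(0, sigma^2 t), E[exp(sigma*B_t)] = exp(sigma^2 t / 2); so E[X_t] = x_0 * exp((mu - sigma^2/2) t) * exp(sigma^2 t / 2) = x_0 * exp(mu t) = 8*exp(5*t).
Var(X_t) = E[X_t^2] - (E[X_t])^2 = x_0^2 * exp(2 mu t) * (exp(sigma^2 t) - 1) = 64*(exp(9*t/25) - 1)*exp(10*t).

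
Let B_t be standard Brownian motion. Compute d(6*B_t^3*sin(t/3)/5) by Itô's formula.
d(6*B_t^3*sin(t/3)/5) = (2*B_t*(B_t^2*cos(t/3) + 9*sin(t/3))/5) dt + (18*B_t^2*sin(t/3)/5) dB_t

Itô's formula for f(t, x): d f(t, B_t) = (f_t + (1/2) f_xx) dt + f_x dB_t. Compute partials of f(t, x) = 6*x^3*sin(t/3)/5:
  f_t(t,x)  = 2*x^3*cos(t/3)/5
  f_x(t,x)  = 18*x^2*sin(t/3)/5
  f_xx(t,x) = 36*x*sin(t/3)/5
Assemble drift = f_t + (1/2) f_xx = 2*x*(x^2*cos(t/3) + 9*sin(t/3))/5 and diffusion = f_x = 18*x^2*sin(t/3)/5. Substituting x = B_t:
  d(6*B_t^3*sin(t/3)/5) = (2*B_t*(B_t^2*cos(t/3) + 9*sin(t/3))/5) dt + (18*B_t^2*sin(t/3)/5) dB_t.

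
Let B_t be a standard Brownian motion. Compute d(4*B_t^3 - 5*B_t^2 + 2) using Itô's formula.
d(4*B_t^3 - 5*B_t^2 + 2) = (12*B_t - 5) dt + (2*B_t*(6*B_t - 5)) dB_t

Itô's formula for f(B_t) gives d f(B_t) = f'(B_t) dB_t + (1/2) f''(B_t) dt. Compute derivatives of f(x) = 4*x^3 - 5*x^2 + 2:
  f'(x)  = 2*x*(6*x - 5)
  f''(x) = 24*x - 10
Substitute x = B_t and multiply the f'' term by 1/2:
  drift     = (1/2) * (24*x - 10) evaluated at B_t = 12*B_t - 5
  diffusion = (2*x*(6*x - 5)) evaluated at B_t = 2*B_t*(6*B_t - 5)
Therefore d(4*B_t^3 - 5*B_t^2 + 2) = (12*B_t - 5) dt + (2*B_t*(6*B_t - 5)) dB_t.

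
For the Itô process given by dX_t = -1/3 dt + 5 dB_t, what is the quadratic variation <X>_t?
<X>_t = 25*t

For an Itô process dX_t = a(t) dt + b(t) dB_t, the quadratic variation is <X>_t = int_0^t b(s)^2 ds (the drift term does not contribute). Here b(s) = 5, so
  b(s)^2 = 25.
Integrating from 0 to t:
  <X>_t = int_0^t (25) ds = 25*t.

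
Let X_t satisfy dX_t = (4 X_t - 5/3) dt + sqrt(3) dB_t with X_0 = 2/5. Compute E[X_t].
E[X_t] = 5/12 - exp(4*t)/60

Taking expectations and using E[dB_t] = 0, the mean m(t) = E[X_t] satisfies the ODE m'(t) = a m(t) + b with m(0) = x_0. With a = 4, b = -5/3, x_0 = 2/5, the solution is
  m(t) = x_0 * exp(a t) + (b/a) * (exp(a t) - 1)
       = (2/5) * exp(4 t) + ((-5/3)/4) * (exp(4 t) - 1)
       = 5/12 - exp(4*t)/60.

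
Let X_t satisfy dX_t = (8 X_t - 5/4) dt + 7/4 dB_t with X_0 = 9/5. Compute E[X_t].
E[X_t] = 263*exp(8*t)/160 + 5/32

Taking expectations and using E[dB_t] = 0, the mean m(t) = E[X_t] satisfies the ODE m'(t) = a m(t) + b with m(0) = x_0. With a = 8, b = -5/4, x_0 = 9/5, the solution is
  m(t) = x_0 * exp(a t) + (b/a) * (exp(a t) - 1)
       = (9/5) * exp(8 t) + ((-5/4)/8) * (exp(8 t) - 1)
       = 263*exp(8*t)/160 + 5/32.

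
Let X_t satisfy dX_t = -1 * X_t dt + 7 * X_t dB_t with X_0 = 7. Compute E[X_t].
E[X_t] = 7*exp(-t)

For GBM dX = mu X dt + sigma X dB with X_0 = x_0, apply Itô to Y = log X: dY = (mu - sigma^2/2) dt + sigma dB, so Y_t = log(x_0) + (mu - sigma^2/2) t + sigma B_t and hence X_t = x_0 * exp((mu - sigma^2/2) t + sigma B_t).
With mu = -1, sigma = 7, x_0 = 7, this gives:
  X_t = 7 * exp((-51/2) * t + (7) * B_t).
Since sigma*B_t ~ Normal(0, sigma^2 t), E[exp(sigma*B_t)] = exp(sigma^2 t / 2); so E[X_t] = x_0 * exp((mu - sigma^2/2) t) * exp(sigma^2 t / 2) = x_0 * exp(mu t) = 7*exp(-t).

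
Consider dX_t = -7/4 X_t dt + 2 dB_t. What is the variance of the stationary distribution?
lim Var(X_t) = 8/7

The OU SDE dX = -theta X dt + sigma dB admits the integrating factor exp(theta t): d(exp(theta t) X_t) = sigma exp(theta t) dB_t. Integrating from 0 to t gives X_t = x_0 * exp(-theta t) + sigma * int_0^t exp(-theta (t-s)) dB_s for any initial x_0. The Itô integral has variance (by the Itô isometry) sigma^2 * int_0^t exp(-2 theta (t - s)) ds = sigma^2 * (1 - exp(-2 theta t)) / (2 theta), independent of x_0.
With theta = 7/4, sigma = 2:
  Var(X_t) = (2)^2 * (1 - exp(-2*7/4 t)) / (2 * 7/4) = 8/7 - 8*exp(-7*t/2)/7.
As t -> infinity, exp(-2*7/4 t) -> 0, so the stationary variance is sigma^2 / (2 theta) = 8/7.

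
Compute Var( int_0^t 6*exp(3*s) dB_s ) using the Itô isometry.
Var = 6*exp(6*t) - 6

The Itô integral of a deterministic integrand f(s) has mean 0 because each increment f(s) * (B_{s+ds} - B_s) has mean 0. By the Itô isometry:
  Var( int_0^t f(s) dB_s ) = E[ (int_0^t f(s) dB_s)^2 ] = int_0^t f(s)^2 ds.
Here f(s) = 6*exp(3*s), so f(s)^2 = 36*exp(6*s). Integrate:
  int_0^t (36*exp(6*s)) ds = 6*exp(6*t) - 6.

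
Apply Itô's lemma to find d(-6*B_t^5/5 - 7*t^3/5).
d(-6*B_t^5/5 - 7*t^3/5) = (-12*B_t^3 - 21*t^2/5) dt + (-6*B_t^4) dB_t

Itô's formula for f(t, x): d f(t, B_t) = (f_t + (1/2) f_xx) dt + f_x dB_t. Compute partials of f(t, x) = -7*t^3/5 - 6*x^5/5:
  f_t(t,x)  = -21*t^2/5
  f_x(t,x)  = -6*x^4
  f_xx(t,x) = -24*x^3
Assemble drift = f_t + (1/2) f_xx = -21*t^2/5 - 12*x^3 and diffusion = f_x = -6*x^4. Substituting x = B_t:
  d(-6*B_t^5/5 - 7*t^3/5) = (-12*B_t^3 - 21*t^2/5) dt + (-6*B_t^4) dB_t.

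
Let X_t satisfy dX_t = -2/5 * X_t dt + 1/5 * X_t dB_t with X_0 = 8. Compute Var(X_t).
Var(X_t) = (64*exp(t/25) - 64)*exp(-4*t/5)

For GBM dX = mu X dt + sigma X dB with X_0 = x_0, apply Itô to Y = log X: dY = (mu - sigma^2/2) dt + sigma dB, so Y_t = log(x_0) + (mu - sigma^2/2) t + sigma B_t and hence X_t = x_0 * exp((mu - sigma^2/2) t + sigma B_t).
With mu = -2/5, sigma = 1/5, x_0 = 8, this gives:
  X_t = 8 * exp((-21/50) * t + (1/5) * B_t).
Since sigma*B_t ~ Normal(0, sigma^2 t), E[exp(sigma*B_t)] = exp(sigma^2 t / 2); so E[X_t] = x_0 * exp((mu - sigma^2/2) t) * exp(sigma^2 t / 2) = x_0 * exp(mu t) = 8*exp(-2*t/5).
Var(X_t) = E[X_t^2] - (E[X_t])^2 = x_0^2 * exp(2 mu t) * (exp(sigma^2 t) - 1) = (64*exp(t/25) - 64)*exp(-4*t/5).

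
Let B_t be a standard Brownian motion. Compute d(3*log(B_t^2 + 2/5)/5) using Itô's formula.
d(3*log(B_t^2 + 2/5)/5) = (3*(2 - 5*B_t^2)/(5*B_t^2 + 2)^2) dt + (6*B_t/(5*B_t^2 + 2)) dB_t

Itô's formula for f(B_t) gives d f(B_t) = f'(B_t) dB_t + (1/2) f''(B_t) dt. Compute derivatives of f(x) = 3*log(x^2 + 2/5)/5:
  f'(x)  = 6*x/(5*x^2 + 2)
  f''(x) = 6*(2 - 5*x^2)/(5*x^2 + 2)^2
Substitute x = B_t and multiply the f'' term by 1/2:
  drift     = (1/2) * (6*(2 - 5*x^2)/(5*x^2 + 2)^2) evaluated at B_t = 3*(2 - 5*B_t^2)/(5*B_t^2 + 2)^2
  diffusion = (6*x/(5*x^2 + 2)) evaluated at B_t = 6*B_t/(5*B_t^2 + 2)
Therefore d(3*log(B_t^2 + 2/5)/5) = (3*(2 - 5*B_t^2)/(5*B_t^2 + 2)^2) dt + (6*B_t/(5*B_t^2 + 2)) dB_t.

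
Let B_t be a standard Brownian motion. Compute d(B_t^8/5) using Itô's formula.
d(B_t^8/5) = (28*B_t^6/5) dt + (8*B_t^7/5) dB_t

Itô's formula for f(B_t) gives d f(B_t) = f'(B_t) dB_t + (1/2) f''(B_t) dt. Compute derivatives of f(x) = x^8/5:
  f'(x)  = 8*x^7/5
  f''(x) = 56*x^6/5
Substitute x = B_t and multiply the f'' term by 1/2:
  drift     = (1/2) * (56*x^6/5) evaluated at B_t = 28*B_t^6/5
  diffusion = (8*x^7/5) evaluated at B_t = 8*B_t^7/5
Therefore d(B_t^8/5) = (28*B_t^6/5) dt + (8*B_t^7/5) dB_t.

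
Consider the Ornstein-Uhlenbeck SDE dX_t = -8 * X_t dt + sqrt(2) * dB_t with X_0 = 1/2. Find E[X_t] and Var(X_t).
E[X_t] = exp(-8*t)/2; Var(X_t) = 1/8 - exp(-16*t)/8

The OU SDE dX = -theta X dt + sigma dB admits the integrating factor exp(theta t): d(exp(theta t) X_t) = sigma exp(theta t) dB_t. Integrating from 0 to t:
  X_t = x_0 * exp(-theta t) + sigma * int_0^t exp(-theta (t-s)) dB_s.
The Itô integral has mean 0 and (by the Itô isometry) variance sigma^2 * int_0^t exp(-2 theta (t - s)) ds = sigma^2 * (1 - exp(-2 theta t)) / (2 theta).
With theta = 8, sigma = sqrt(2), x_0 = 1/2:
  E[X_t] = 1/2 * exp(-8 t) = exp(-8*t)/2
  Var(X_t) = (sqrt(2))^2 * (1 - exp(-2*8 t)) / (2 * 8) = 1/8 - exp(-16*t)/8.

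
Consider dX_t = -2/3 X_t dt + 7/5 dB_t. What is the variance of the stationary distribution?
lim Var(X_t) = 147/100

The OU SDE dX = -theta X dt + sigma dB admits the integrating factor exp(theta t): d(exp(theta t) X_t) = sigma exp(theta t) dB_t. Integrating from 0 to t gives X_t = x_0 * exp(-theta t) + sigma * int_0^t exp(-theta (t-s)) dB_s for any initial x_0. The Itô integral has variance (by the Itô isometry) sigma^2 * int_0^t exp(-2 theta (t - s)) ds = sigma^2 * (1 - exp(-2 theta t)) / (2 theta), independent of x_0.
With theta = 2/3, sigma = 7/5:
  Var(X_t) = (7/5)^2 * (1 - exp(-2*2/3 t)) / (2 * 2/3) = 147/100 - 147*exp(-4*t/3)/100.
As t -> infinity, exp(-2*2/3 t) -> 0, so the stationary variance is sigma^2 / (2 theta) = 147/100.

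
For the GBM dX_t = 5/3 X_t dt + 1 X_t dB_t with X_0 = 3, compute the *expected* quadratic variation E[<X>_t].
E[<X>_t] = 27*exp(13*t/3)/13 - 27/13

<X>_t = int_0^t (1 * X_s)^2 ds. Taking expectation inside the integral: E[<X>_t] = 1^2 * int_0^t E[X_s^2] ds. For GBM, E[X_s^2] = x_0^2 * exp((2 mu + sigma^2) s). Integrating:
  E[<X>_t] = 1^2 * 3^2 * (exp((2*(5/3) + 1^2) t) - 1) / (2*(5/3) + 1^2)
           = 1^2 * 3^2 * (exp((13/3) t) - 1) / (13/3) = 27*exp(13*t/3)/13 - 27/13.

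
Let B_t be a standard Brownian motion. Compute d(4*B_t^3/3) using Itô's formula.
d(4*B_t^3/3) = (4*B_t) dt + (4*B_t^2) dB_t

Itô's formula for f(B_t) gives d f(B_t) = f'(B_t) dB_t + (1/2) f''(B_t) dt. Compute derivatives of f(x) = 4*x^3/3:
  f'(x)  = 4*x^2
  f''(x) = 8*x
Substitute x = B_t and multiply the f'' term by 1/2:
  drift     = (1/2) * (8*x) evaluated at B_t = 4*B_t
  diffusion = (4*x^2) evaluated at B_t = 4*B_t^2
Therefore d(4*B_t^3/3) = (4*B_t) dt + (4*B_t^2) dB_t.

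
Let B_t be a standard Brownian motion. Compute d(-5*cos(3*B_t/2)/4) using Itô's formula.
d(-5*cos(3*B_t/2)/4) = (45*cos(3*B_t/2)/32) dt + (15*sin(3*B_t/2)/8) dB_t

Itô's formula for f(B_t) gives d f(B_t) = f'(B_t) dB_t + (1/2) f''(B_t) dt. Compute derivatives of f(x) = -5*cos(3*x/2)/4:
  f'(x)  = 15*sin(3*x/2)/8
  f''(x) = 45*cos(3*x/2)/16
Substitute x = B_t and multiply the f'' term by 1/2:
  drift     = (1/2) * (45*cos(3*x/2)/16) evaluated at B_t = 45*cos(3*B_t/2)/32
  diffusion = (15*sin(3*x/2)/8) evaluated at B_t = 15*sin(3*B_t/2)/8
Therefore d(-5*cos(3*B_t/2)/4) = (45*cos(3*B_t/2)/32) dt + (15*sin(3*B_t/2)/8) dB_t.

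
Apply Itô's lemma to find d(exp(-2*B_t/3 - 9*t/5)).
d(exp(-2*B_t/3 - 9*t/5)) = (-71*exp(-2*B_t/3 - 9*t/5)/45) dt + (-2*exp(-2*B_t/3 - 9*t/5)/3) dB_t

Itô's formula for f(t, x): d f(t, B_t) = (f_t + (1/2) f_xx) dt + f_x dB_t. Compute partials of f(t, x) = exp(-9*t/5 - 2*x/3):
  f_t(t,x)  = -9*exp(-9*t/5 - 2*x/3)/5
  f_x(t,x)  = -2*exp(-9*t/5 - 2*x/3)/3
  f_xx(t,x) = 4*exp(-9*t/5 - 2*x/3)/9
Assemble drift = f_t + (1/2) f_xx = -71*exp(-9*t/5 - 2*x/3)/45 and diffusion = f_x = -2*exp(-9*t/5 - 2*x/3)/3. Substituting x = B_t:
  d(exp(-2*B_t/3 - 9*t/5)) = (-71*exp(-2*B_t/3 - 9*t/5)/45) dt + (-2*exp(-2*B_t/3 - 9*t/5)/3) dB_t.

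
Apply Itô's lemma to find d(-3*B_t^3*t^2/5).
d(-3*B_t^3*t^2/5) = (3*B_t*t*(-2*B_t^2 - 3*t)/5) dt + (-9*B_t^2*t^2/5) dB_t

Itô's formula for f(t, x): d f(t, B_t) = (f_t + (1/2) f_xx) dt + f_x dB_t. Compute partials of f(t, x) = -3*t^2*x^3/5:
  f_t(t,x)  = -6*t*x^3/5
  f_x(t,x)  = -9*t^2*x^2/5
  f_xx(t,x) = -18*t^2*x/5
Assemble drift = f_t + (1/2) f_xx = 3*t*x*(-3*t - 2*x^2)/5 and diffusion = f_x = -9*t^2*x^2/5. Substituting x = B_t:
  d(-3*B_t^3*t^2/5) = (3*B_t*t*(-2*B_t^2 - 3*t)/5) dt + (-9*B_t^2*t^2/5) dB_t.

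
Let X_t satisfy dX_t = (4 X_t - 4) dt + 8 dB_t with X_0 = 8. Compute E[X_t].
E[X_t] = 7*exp(4*t) + 1

Taking expectations and using E[dB_t] = 0, the mean m(t) = E[X_t] satisfies the ODE m'(t) = a m(t) + b with m(0) = x_0. With a = 4, b = -4, x_0 = 8, the solution is
  m(t) = x_0 * exp(a t) + (b/a) * (exp(a t) - 1)
       = 8 * exp(4 t) + ((-4)/4) * (exp(4 t) - 1)
       = 7*exp(4*t) + 1.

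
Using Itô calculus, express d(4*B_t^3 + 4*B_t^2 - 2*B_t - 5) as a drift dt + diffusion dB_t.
d(4*B_t^3 + 4*B_t^2 - 2*B_t - 5) = (12*B_t + 4) dt + (12*B_t^2 + 8*B_t - 2) dB_t

Itô's formula for f(B_t) gives d f(B_t) = f'(B_t) dB_t + (1/2) f''(B_t) dt. Compute derivatives of f(x) = 4*x^3 + 4*x^2 - 2*x - 5:
  f'(x)  = 12*x^2 + 8*x - 2
  f''(x) = 24*x + 8
Substitute x = B_t and multiply the f'' term by 1/2:
  drift     = (1/2) * (24*x + 8) evaluated at B_t = 12*B_t + 4
  diffusion = (12*x^2 + 8*x - 2) evaluated at B_t = 12*B_t^2 + 8*B_t - 2
Therefore d(4*B_t^3 + 4*B_t^2 - 2*B_t - 5) = (12*B_t + 4) dt + (12*B_t^2 + 8*B_t - 2) dB_t.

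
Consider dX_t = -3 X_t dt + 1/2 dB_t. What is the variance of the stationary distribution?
lim Var(X_t) = 1/24

The OU SDE dX = -theta X dt + sigma dB admits the integrating factor exp(theta t): d(exp(theta t) X_t) = sigma exp(theta t) dB_t. Integrating from 0 to t gives X_t = x_0 * exp(-theta t) + sigma * int_0^t exp(-theta (t-s)) dB_s for any initial x_0. The Itô integral has variance (by the Itô isometry) sigma^2 * int_0^t exp(-2 theta (t - s)) ds = sigma^2 * (1 - exp(-2 theta t)) / (2 theta), independent of x_0.
With theta = 3, sigma = 1/2:
  Var(X_t) = (1/2)^2 * (1 - exp(-2*3 t)) / (2 * 3) = 1/24 - exp(-6*t)/24.
As t -> infinity, exp(-2*3 t) -> 0, so the stationary variance is sigma^2 / (2 theta) = 1/24.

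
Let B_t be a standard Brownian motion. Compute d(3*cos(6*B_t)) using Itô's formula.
d(3*cos(6*B_t)) = (-54*cos(6*B_t)) dt + (-18*sin(6*B_t)) dB_t

Itô's formula for f(B_t) gives d f(B_t) = f'(B_t) dB_t + (1/2) f''(B_t) dt. Compute derivatives of f(x) = 3*cos(6*x):
  f'(x)  = -18*sin(6*x)
  f''(x) = -108*cos(6*x)
Substitute x = B_t and multiply the f'' term by 1/2:
  drift     = (1/2) * (-108*cos(6*x)) evaluated at B_t = -54*cos(6*B_t)
  diffusion = (-18*sin(6*x)) evaluated at B_t = -18*sin(6*B_t)
Therefore d(3*cos(6*B_t)) = (-54*cos(6*B_t)) dt + (-18*sin(6*B_t)) dB_t.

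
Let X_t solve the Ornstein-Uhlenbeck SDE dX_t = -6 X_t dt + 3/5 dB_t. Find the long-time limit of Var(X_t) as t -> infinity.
lim Var(X_t) = 3/100

The OU SDE dX = -theta X dt + sigma dB admits the integrating factor exp(theta t): d(exp(theta t) X_t) = sigma exp(theta t) dB_t. Integrating from 0 to t gives X_t = x_0 * exp(-theta t) + sigma * int_0^t exp(-theta (t-s)) dB_s for any initial x_0. The Itô integral has variance (by the Itô isometry) sigma^2 * int_0^t exp(-2 theta (t - s)) ds = sigma^2 * (1 - exp(-2 theta t)) / (2 theta), independent of x_0.
With theta = 6, sigma = 3/5:
  Var(X_t) = (3/5)^2 * (1 - exp(-2*6 t)) / (2 * 6) = 3/100 - 3*exp(-12*t)/100.
As t -> infinity, exp(-2*6 t) -> 0, so the stationary variance is sigma^2 / (2 theta) = 3/100.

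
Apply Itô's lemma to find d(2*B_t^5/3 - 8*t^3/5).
d(2*B_t^5/3 - 8*t^3/5) = (20*B_t^3/3 - 24*t^2/5) dt + (10*B_t^4/3) dB_t

Itô's formula for f(t, x): d f(t, B_t) = (f_t + (1/2) f_xx) dt + f_x dB_t. Compute partials of f(t, x) = -8*t^3/5 + 2*x^5/3:
  f_t(t,x)  = -24*t^2/5
  f_x(t,x)  = 10*x^4/3
  f_xx(t,x) = 40*x^3/3
Assemble drift = f_t + (1/2) f_xx = -24*t^2/5 + 20*x^3/3 and diffusion = f_x = 10*x^4/3. Substituting x = B_t:
  d(2*B_t^5/3 - 8*t^3/5) = (20*B_t^3/3 - 24*t^2/5) dt + (10*B_t^4/3) dB_t.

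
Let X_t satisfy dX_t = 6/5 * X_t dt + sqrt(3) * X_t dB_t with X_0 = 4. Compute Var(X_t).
Var(X_t) = 16*(exp(3*t) - 1)*exp(12*t/5)

For GBM dX = mu X dt + sigma X dB with X_0 = x_0, apply Itô to Y = log X: dY = (mu - sigma^2/2) dt + sigma dB, so Y_t = log(x_0) + (mu - sigma^2/2) t + sigma B_t and hence X_t = x_0 * exp((mu - sigma^2/2) t + sigma B_t).
With mu = 6/5, sigma = sqrt(3), x_0 = 4, this gives:
  X_t = 4 * exp((-3/10) * t + (sqrt(3)) * B_t).
Since sigma*B_t ~ Normal(0, sigma^2 t), E[exp(sigma*B_t)] = exp(sigma^2 t / 2); so E[X_t] = x_0 * exp((mu - sigma^2/2) t) * exp(sigma^2 t / 2) = x_0 * exp(mu t) = 4*exp(6*t/5).
Var(X_t) = E[X_t^2] - (E[X_t])^2 = x_0^2 * exp(2 mu t) * (exp(sigma^2 t) - 1) = 16*(exp(3*t) - 1)*exp(12*t/5).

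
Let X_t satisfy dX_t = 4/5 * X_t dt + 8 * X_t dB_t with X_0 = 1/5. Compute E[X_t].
E[X_t] = exp(4*t/5)/5

For GBM dX = mu X dt + sigma X dB with X_0 = x_0, apply Itô to Y = log X: dY = (mu - sigma^2/2) dt + sigma dB, so Y_t = log(x_0) + (mu - sigma^2/2) t + sigma B_t and hence X_t = x_0 * exp((mu - sigma^2/2) t + sigma B_t).
With mu = 4/5, sigma = 8, x_0 = 1/5, this gives:
  X_t = 1/5 * exp((-156/5) * t + (8) * B_t).
Since sigma*B_t ~ Normal(0, sigma^2 t), E[exp(sigma*B_t)] = exp(sigma^2 t / 2); so E[X_t] = x_0 * exp((mu - sigma^2/2) t) * exp(sigma^2 t / 2) = x_0 * exp(mu t) = exp(4*t/5)/5.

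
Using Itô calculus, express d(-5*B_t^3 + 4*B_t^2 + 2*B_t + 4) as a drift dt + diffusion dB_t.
d(-5*B_t^3 + 4*B_t^2 + 2*B_t + 4) = (4 - 15*B_t) dt + (-15*B_t^2 + 8*B_t + 2) dB_t

Itô's formula for f(B_t) gives d f(B_t) = f'(B_t) dB_t + (1/2) f''(B_t) dt. Compute derivatives of f(x) = -5*x^3 + 4*x^2 + 2*x + 4:
  f'(x)  = -15*x^2 + 8*x + 2
  f''(x) = 8 - 30*x
Substitute x = B_t and multiply the f'' term by 1/2:
  drift     = (1/2) * (8 - 30*x) evaluated at B_t = 4 - 15*B_t
  diffusion = (-15*x^2 + 8*x + 2) evaluated at B_t = -15*B_t^2 + 8*B_t + 2
Therefore d(-5*B_t^3 + 4*B_t^2 + 2*B_t + 4) = (4 - 15*B_t) dt + (-15*B_t^2 + 8*B_t + 2) dB_t.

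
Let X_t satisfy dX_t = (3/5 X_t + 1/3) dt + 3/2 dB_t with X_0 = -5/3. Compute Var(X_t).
Var(X_t) = 15*exp(6*t/5)/8 - 15/8

The variance V(t) = Var(X_t) satisfies V'(t) = 2 a V(t) + c^2 with V(0) = 0 (drift coefficient is linear in X, diffusion is constant). With a = 3/5, c = 3/2, the solution is
  V(t) = (c^2 / (2 a)) * (exp(2 a t) - 1)
       = ((3/2)^2 / (2*(3/5))) * (exp((6/5) t) - 1)
       = 15*exp(6*t/5)/8 - 15/8.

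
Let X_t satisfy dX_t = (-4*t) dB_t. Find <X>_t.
<X>_t = 16*t^3/3

For an Itô process dX_t = a(t) dt + b(t) dB_t, the quadratic variation is <X>_t = int_0^t b(s)^2 ds (the drift term does not contribute). Here b(s) = -4*s, so
  b(s)^2 = 16*s^2.
Integrating from 0 to t:
  <X>_t = int_0^t (16*s^2) ds = 16*t^3/3.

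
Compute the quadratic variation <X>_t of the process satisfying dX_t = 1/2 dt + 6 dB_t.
<X>_t = 36*t

For an Itô process dX_t = a(t) dt + b(t) dB_t, the quadratic variation is <X>_t = int_0^t b(s)^2 ds (the drift term does not contribute). Here b(s) = 6, so
  b(s)^2 = 36.
Integrating from 0 to t:
  <X>_t = int_0^t (36) ds = 36*t.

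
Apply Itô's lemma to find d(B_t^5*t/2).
d(B_t^5*t/2) = (B_t^3*(B_t^2 + 10*t)/2) dt + (5*B_t^4*t/2) dB_t

Itô's formula for f(t, x): d f(t, B_t) = (f_t + (1/2) f_xx) dt + f_x dB_t. Compute partials of f(t, x) = t*x^5/2:
  f_t(t,x)  = x^5/2
  f_x(t,x)  = 5*t*x^4/2
  f_xx(t,x) = 10*t*x^3
Assemble drift = f_t + (1/2) f_xx = x^3*(10*t + x^2)/2 and diffusion = f_x = 5*t*x^4/2. Substituting x = B_t:
  d(B_t^5*t/2) = (B_t^3*(B_t^2 + 10*t)/2) dt + (5*B_t^4*t/2) dB_t.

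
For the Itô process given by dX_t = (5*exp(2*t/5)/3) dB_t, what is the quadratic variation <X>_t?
<X>_t = 125*exp(4*t/5)/36 - 125/36

For an Itô process dX_t = a(t) dt + b(t) dB_t, the quadratic variation is <X>_t = int_0^t b(s)^2 ds (the drift term does not contribute). Here b(s) = 5*exp(2*s/5)/3, so
  b(s)^2 = 25*exp(4*s/5)/9.
Integrating from 0 to t:
  <X>_t = int_0^t (25*exp(4*s/5)/9) ds = 125*exp(4*t/5)/36 - 125/36.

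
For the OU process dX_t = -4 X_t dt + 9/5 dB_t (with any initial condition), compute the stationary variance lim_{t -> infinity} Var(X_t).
lim Var(X_t) = 81/200

The OU SDE dX = -theta X dt + sigma dB admits the integrating factor exp(theta t): d(exp(theta t) X_t) = sigma exp(theta t) dB_t. Integrating from 0 to t gives X_t = x_0 * exp(-theta t) + sigma * int_0^t exp(-theta (t-s)) dB_s for any initial x_0. The Itô integral has variance (by the Itô isometry) sigma^2 * int_0^t exp(-2 theta (t - s)) ds = sigma^2 * (1 - exp(-2 theta t)) / (2 theta), independent of x_0.
With theta = 4, sigma = 9/5:
  Var(X_t) = (9/5)^2 * (1 - exp(-2*4 t)) / (2 * 4) = 81/200 - 81*exp(-8*t)/200.
As t -> infinity, exp(-2*4 t) -> 0, so the stationary variance is sigma^2 / (2 theta) = 81/200.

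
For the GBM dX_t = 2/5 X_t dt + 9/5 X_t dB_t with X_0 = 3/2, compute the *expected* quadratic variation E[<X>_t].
E[<X>_t] = 729*exp(101*t/25)/404 - 729/404

<X>_t = int_0^t ((9/5) * X_s)^2 ds. Taking expectation inside the integral: E[<X>_t] = (9/5)^2 * int_0^t E[X_s^2] ds. For GBM, E[X_s^2] = x_0^2 * exp((2 mu + sigma^2) s). Integrating:
  E[<X>_t] = (9/5)^2 * (3/2)^2 * (exp((2*(2/5) + (9/5)^2) t) - 1) / (2*(2/5) + (9/5)^2)
           = (9/5)^2 * (3/2)^2 * (exp((101/25) t) - 1) / (101/25) = 729*exp(101*t/25)/404 - 729/404.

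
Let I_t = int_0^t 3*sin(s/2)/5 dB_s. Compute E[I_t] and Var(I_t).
E[I_t] = 0; Var(I_t) = 9*t/50 - 9*sin(t)/50

The Itô integral of a deterministic integrand f(s) has mean 0 because each increment f(s) * (B_{s+ds} - B_s) has mean 0. By the Itô isometry:
  Var( int_0^t f(s) dB_s ) = E[ (int_0^t f(s) dB_s)^2 ] = int_0^t f(s)^2 ds.
Here f(s) = 3*sin(s/2)/5, so f(s)^2 = 9*sin(s/2)^2/25. Integrate:
  int_0^t (9*sin(s/2)^2/25) ds = 9*t/50 - 9*sin(t)/50.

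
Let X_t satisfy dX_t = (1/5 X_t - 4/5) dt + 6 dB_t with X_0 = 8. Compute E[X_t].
E[X_t] = 4*exp(t/5) + 4

Taking expectations and using E[dB_t] = 0, the mean m(t) = E[X_t] satisfies the ODE m'(t) = a m(t) + b with m(0) = x_0. With a = 1/5, b = -4/5, x_0 = 8, the solution is
  m(t) = x_0 * exp(a t) + (b/a) * (exp(a t) - 1)
       = 8 * exp((1/5) t) + ((-4/5)/(1/5)) * (exp((1/5) t) - 1)
       = 4*exp(t/5) + 4.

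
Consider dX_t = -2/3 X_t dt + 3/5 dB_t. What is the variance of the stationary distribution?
lim Var(X_t) = 27/100

The OU SDE dX = -theta X dt + sigma dB admits the integrating factor exp(theta t): d(exp(theta t) X_t) = sigma exp(theta t) dB_t. Integrating from 0 to t gives X_t = x_0 * exp(-theta t) + sigma * int_0^t exp(-theta (t-s)) dB_s for any initial x_0. The Itô integral has variance (by the Itô isometry) sigma^2 * int_0^t exp(-2 theta (t - s)) ds = sigma^2 * (1 - exp(-2 theta t)) / (2 theta), independent of x_0.
With theta = 2/3, sigma = 3/5:
  Var(X_t) = (3/5)^2 * (1 - exp(-2*2/3 t)) / (2 * 2/3) = 27/100 - 27*exp(-4*t/3)/100.
As t -> infinity, exp(-2*2/3 t) -> 0, so the stationary variance is sigma^2 / (2 theta) = 27/100.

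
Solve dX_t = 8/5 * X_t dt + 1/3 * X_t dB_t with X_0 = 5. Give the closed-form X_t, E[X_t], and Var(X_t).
X_t = 5 * exp((139/90) t + (1/3) B_t); E[X_t] = 5*exp(8*t/5); Var(X_t) = 25*(exp(t/9) - 1)*exp(16*t/5)

For GBM dX = mu X dt + sigma X dB with X_0 = x_0, apply Itô to Y = log X: dY = (mu - sigma^2/2) dt + sigma dB, so Y_t = log(x_0) + (mu - sigma^2/2) t + sigma B_t and hence X_t = x_0 * exp((mu - sigma^2/2) t + sigma B_t).
With mu = 8/5, sigma = 1/3, x_0 = 5, this gives:
  X_t = 5 * exp((139/90) * t + (1/3) * B_t).
Since sigma*B_t ~ Normal(0, sigma^2 t), E[exp(sigma*B_t)] = exp(sigma^2 t / 2); so E[X_t] = x_0 * exp((mu - sigma^2/2) t) * exp(sigma^2 t / 2) = x_0 * exp(mu t) = 5*exp(8*t/5).
Var(X_t) = E[X_t^2] - (E[X_t])^2 = x_0^2 * exp(2 mu t) * (exp(sigma^2 t) - 1) = 25*(exp(t/9) - 1)*exp(16*t/5).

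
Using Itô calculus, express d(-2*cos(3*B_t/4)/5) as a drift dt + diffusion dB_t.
d(-2*cos(3*B_t/4)/5) = (9*cos(3*B_t/4)/80) dt + (3*sin(3*B_t/4)/10) dB_t

Itô's formula for f(B_t) gives d f(B_t) = f'(B_t) dB_t + (1/2) f''(B_t) dt. Compute derivatives of f(x) = -2*cos(3*x/4)/5:
  f'(x)  = 3*sin(3*x/4)/10
  f''(x) = 9*cos(3*x/4)/40
Substitute x = B_t and multiply the f'' term by 1/2:
  drift     = (1/2) * (9*cos(3*x/4)/40) evaluated at B_t = 9*cos(3*B_t/4)/80
  diffusion = (3*sin(3*x/4)/10) evaluated at B_t = 3*sin(3*B_t/4)/10
Therefore d(-2*cos(3*B_t/4)/5) = (9*cos(3*B_t/4)/80) dt + (3*sin(3*B_t/4)/10) dB_t.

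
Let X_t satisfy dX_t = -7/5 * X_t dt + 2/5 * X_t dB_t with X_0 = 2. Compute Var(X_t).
Var(X_t) = (4*exp(4*t/25) - 4)*exp(-14*t/5)

For GBM dX = mu X dt + sigma X dB with X_0 = x_0, apply Itô to Y = log X: dY = (mu - sigma^2/2) dt + sigma dB, so Y_t = log(x_0) + (mu - sigma^2/2) t + sigma B_t and hence X_t = x_0 * exp((mu - sigma^2/2) t + sigma B_t).
With mu = -7/5, sigma = 2/5, x_0 = 2, this gives:
  X_t = 2 * exp((-37/25) * t + (2/5) * B_t).
Since sigma*B_t ~ Normal(0, sigma^2 t), E[exp(sigma*B_t)] = exp(sigma^2 t / 2); so E[X_t] = x_0 * exp((mu - sigma^2/2) t) * exp(sigma^2 t / 2) = x_0 * exp(mu t) = 2*exp(-7*t/5).
Var(X_t) = E[X_t^2] - (E[X_t])^2 = x_0^2 * exp(2 mu t) * (exp(sigma^2 t) - 1) = (4*exp(4*t/25) - 4)*exp(-14*t/5).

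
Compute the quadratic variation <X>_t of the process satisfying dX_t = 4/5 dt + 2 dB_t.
<X>_t = 4*t

For an Itô process dX_t = a(t) dt + b(t) dB_t, the quadratic variation is <X>_t = int_0^t b(s)^2 ds (the drift term does not contribute). Here b(s) = 2, so
  b(s)^2 = 4.
Integrating from 0 to t:
  <X>_t = int_0^t (4) ds = 4*t.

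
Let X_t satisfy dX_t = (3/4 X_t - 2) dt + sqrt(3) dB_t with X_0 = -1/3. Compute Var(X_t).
Var(X_t) = 2*exp(3*t/2) - 2

The variance V(t) = Var(X_t) satisfies V'(t) = 2 a V(t) + c^2 with V(0) = 0 (drift coefficient is linear in X, diffusion is constant). With a = 3/4, c = sqrt(3), the solution is
  V(t) = (c^2 / (2 a)) * (exp(2 a t) - 1)
       = (sqrt(3)^2 / (2*(3/4))) * (exp((3/2) t) - 1)
       = 2*exp(3*t/2) - 2.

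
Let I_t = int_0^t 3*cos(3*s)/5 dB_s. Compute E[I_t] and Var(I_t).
E[I_t] = 0; Var(I_t) = 9*t/50 + 3*sin(6*t)/100

The Itô integral of a deterministic integrand f(s) has mean 0 because each increment f(s) * (B_{s+ds} - B_s) has mean 0. By the Itô isometry:
  Var( int_0^t f(s) dB_s ) = E[ (int_0^t f(s) dB_s)^2 ] = int_0^t f(s)^2 ds.
Here f(s) = 3*cos(3*s)/5, so f(s)^2 = 9*cos(3*s)^2/25. Integrate:
  int_0^t (9*cos(3*s)^2/25) ds = 9*t/50 + 3*sin(6*t)/100.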